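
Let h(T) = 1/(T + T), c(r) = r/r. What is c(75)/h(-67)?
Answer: -134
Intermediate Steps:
c(r) = 1
h(T) = 1/(2*T)
c(75)/h(-67) = 1/((1/2)/(-67)) = 1/((1/2)*(-1/67)) = 1/(-1/134) = 1*(-134) = -134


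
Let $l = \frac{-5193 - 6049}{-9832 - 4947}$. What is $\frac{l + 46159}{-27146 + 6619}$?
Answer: $- \frac{682195103}{303368533} \approx -2.2487$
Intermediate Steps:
$l = \frac{11242}{14779}$ ($l = - \frac{11242}{-14779} = \left(-11242\right) \left(- \frac{1}{14779}\right) = \frac{11242}{14779} \approx 0.76067$)
$\frac{l + 46159}{-27146 + 6619} = \frac{\frac{11242}{14779} + 46159}{-27146 + 6619} = \frac{682195103}{14779 \left(-20527\right)} = \frac{682195103}{14779} \left(- \frac{1}{20527}\right) = - \frac{682195103}{303368533}$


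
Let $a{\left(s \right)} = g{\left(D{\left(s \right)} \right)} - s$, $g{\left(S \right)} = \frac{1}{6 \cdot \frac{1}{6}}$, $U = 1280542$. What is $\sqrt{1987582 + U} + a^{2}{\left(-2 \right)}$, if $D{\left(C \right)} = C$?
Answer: $9 + 2 \sqrt{817031} \approx 1816.8$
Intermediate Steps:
$g{\left(S \right)} = 1$ ($g{\left(S \right)} = \frac{1}{6 \cdot \frac{1}{6}} = 1^{-1} = 1$)
$a{\left(s \right)} = 1 - s$
$\sqrt{1987582 + U} + a^{2}{\left(-2 \right)} = \sqrt{1987582 + 1280542} + \left(1 - -2\right)^{2} = \sqrt{3268124} + \left(1 + 2\right)^{2} = 2 \sqrt{817031} + 3^{2} = 2 \sqrt{817031} + 9 = 9 + 2 \sqrt{817031}$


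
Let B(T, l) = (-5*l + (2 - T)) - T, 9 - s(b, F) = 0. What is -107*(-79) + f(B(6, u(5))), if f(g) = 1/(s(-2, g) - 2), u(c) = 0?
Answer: 59172/7 ≈ 8453.1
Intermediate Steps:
s(b, F) = 9 (s(b, F) = 9 - 1*0 = 9 + 0 = 9)
B(T, l) = 2 - 5*l - 2*T (B(T, l) = (2 - T - 5*l) - T = 2 - 5*l - 2*T)
f(g) = 1/7 (f(g) = 1/(9 - 2) = 1/7)
-107*(-79) + f(B(6, u(5))) = -107*(-79) + 1/7 = 8453 + 1/7 = 59172/7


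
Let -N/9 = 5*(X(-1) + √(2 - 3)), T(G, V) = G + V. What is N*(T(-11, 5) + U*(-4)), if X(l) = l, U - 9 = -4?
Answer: -1170 + 1170*I ≈ -1170.0 + 1170.0*I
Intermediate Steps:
U = 5 (U = 9 - 4 = 5)
N = 45 - 45*I (N = -45*(-1 + √(2 - 3)) = -45*(-1 + √(-1)) = -45*(-1 + I) = -9*(-5 + 5*I) = 45 - 45*I ≈ 45.0 - 45.0*I)
N*(T(-11, 5) + U*(-4)) = (45 - 45*I)*((-11 + 5) + 5*(-4)) = (45 - 45*I)*(-6 - 20) = (45 - 45*I)*(-26) = -1170 + 1170*I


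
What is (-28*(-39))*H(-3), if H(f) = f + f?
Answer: -6552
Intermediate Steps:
H(f) = 2*f
(-28*(-39))*H(-3) = (-28*(-39))*(2*(-3)) = 1092*(-6) = -6552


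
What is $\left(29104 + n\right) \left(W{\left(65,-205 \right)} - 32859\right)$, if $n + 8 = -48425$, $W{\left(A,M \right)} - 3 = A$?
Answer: $633817239$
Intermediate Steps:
$W{\left(A,M \right)} = 3 + A$
$n = -48433$ ($n = -8 - 48425 = -48433$)
$\left(29104 + n\right) \left(W{\left(65,-205 \right)} - 32859\right) = \left(29104 - 48433\right) \left(\left(3 + 65\right) - 32859\right) = - 19329 \left(68 - 32859\right) = \left(-19329\right) \left(-32791\right) = 633817239$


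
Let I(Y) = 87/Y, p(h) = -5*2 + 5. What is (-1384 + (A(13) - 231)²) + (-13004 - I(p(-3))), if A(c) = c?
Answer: 165767/5 ≈ 33153.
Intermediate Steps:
p(h) = -5 (p(h) = -10 + 5 = -5)
(-1384 + (A(13) - 231)²) + (-13004 - I(p(-3))) = (-1384 + (13 - 231)²) + (-13004 - 87/(-5)) = (-1384 + (-218)²) + (-13004 - 87*(-1)/5) = (-1384 + 47524) + (-13004 - 1*(-87/5)) = 46140 + (-13004 + 87/5) = 46140 - 64933/5 = 165767/5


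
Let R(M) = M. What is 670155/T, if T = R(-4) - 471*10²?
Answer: -670155/47104 ≈ -14.227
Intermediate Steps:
T = -47104 (T = -4 - 471*10² = -4 - 471*100 = -4 - 47100 = -47104)
670155/T = 670155/(-47104) = 670155*(-1/47104) = -670155/47104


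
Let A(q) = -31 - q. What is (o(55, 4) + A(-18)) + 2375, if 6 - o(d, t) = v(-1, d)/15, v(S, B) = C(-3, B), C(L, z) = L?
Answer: 11841/5 ≈ 2368.2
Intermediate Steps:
v(S, B) = -3
o(d, t) = 31/5 (o(d, t) = 6 - (-3)/15 = 6 - 1*(-⅕) = 6 + ⅕ = 31/5)
(o(55, 4) + A(-18)) + 2375 = (31/5 + (-31 - 1*(-18))) + 2375 = (31/5 + (-31 + 18)) + 2375 = (31/5 - 13) + 2375 = -34/5 + 2375 = 11841/5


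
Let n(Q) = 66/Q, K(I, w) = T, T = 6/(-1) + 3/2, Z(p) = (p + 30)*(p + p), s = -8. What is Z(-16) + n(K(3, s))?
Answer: -1388/3 ≈ -462.67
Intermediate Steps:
Z(p) = 2*p*(30 + p) (Z(p) = (30 + p)*(2*p) = 2*p*(30 + p))
T = -9/2 (T = 6*(-1) + 3*(½) = -6 + 3/2 = -9/2 ≈ -4.5000)
K(I, w) = -9/2
Z(-16) + n(K(3, s)) = 2*(-16)*(30 - 16) + 66/(-9/2) = 2*(-16)*14 + 66*(-2/9) = -448 - 44/3 = -1388/3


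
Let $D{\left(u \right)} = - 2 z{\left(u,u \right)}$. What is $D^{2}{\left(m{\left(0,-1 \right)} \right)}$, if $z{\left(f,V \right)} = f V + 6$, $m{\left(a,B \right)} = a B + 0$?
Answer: $144$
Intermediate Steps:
$m{\left(a,B \right)} = B a$ ($m{\left(a,B \right)} = B a + 0 = B a$)
$z{\left(f,V \right)} = 6 + V f$ ($z{\left(f,V \right)} = V f + 6 = 6 + V f$)
$D{\left(u \right)} = -12 - 2 u^{2}$ ($D{\left(u \right)} = - 2 \left(6 + u u\right) = - 2 \left(6 + u^{2}\right) = -12 - 2 u^{2}$)
$D^{2}{\left(m{\left(0,-1 \right)} \right)} = \left(-12 - 2 \left(\left(-1\right) 0\right)^{2}\right)^{2} = \left(-12 - 2 \cdot 0^{2}\right)^{2} = \left(-12 - 0\right)^{2} = \left(-12 + 0\right)^{2} = \left(-12\right)^{2} = 144$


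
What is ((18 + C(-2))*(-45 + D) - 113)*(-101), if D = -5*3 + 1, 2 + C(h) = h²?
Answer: 130593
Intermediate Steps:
C(h) = -2 + h²
D = -14 (D = -15 + 1 = -14)
((18 + C(-2))*(-45 + D) - 113)*(-101) = ((18 + (-2 + (-2)²))*(-45 - 14) - 113)*(-101) = ((18 + (-2 + 4))*(-59) - 113)*(-101) = ((18 + 2)*(-59) - 113)*(-101) = (20*(-59) - 113)*(-101) = (-1180 - 113)*(-101) = -1293*(-101) = 130593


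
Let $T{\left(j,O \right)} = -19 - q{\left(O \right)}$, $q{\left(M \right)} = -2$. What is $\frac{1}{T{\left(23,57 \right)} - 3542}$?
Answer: $- \frac{1}{3559} \approx -0.00028098$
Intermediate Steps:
$T{\left(j,O \right)} = -17$ ($T{\left(j,O \right)} = -19 - -2 = -19 + 2 = -17$)
$\frac{1}{T{\left(23,57 \right)} - 3542} = \frac{1}{-17 - 3542} = \frac{1}{-3559} = - \frac{1}{3559}$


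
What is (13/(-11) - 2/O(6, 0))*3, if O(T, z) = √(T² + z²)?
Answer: -50/11 ≈ -4.5455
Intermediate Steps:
(13/(-11) - 2/O(6, 0))*3 = (13/(-11) - 2/√(6² + 0²))*3 = (13*(-1/11) - 2/√(36 + 0))*3 = (-13/11 - 2/(√36))*3 = (-13/11 - 2/6)*3 = (-13/11 - 2*⅙)*3 = (-13/11 - ⅓)*3 = -50/33*3 = -50/11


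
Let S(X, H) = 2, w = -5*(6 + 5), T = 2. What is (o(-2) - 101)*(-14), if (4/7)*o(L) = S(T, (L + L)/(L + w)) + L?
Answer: 1414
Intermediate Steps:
w = -55 (w = -5*11 = -55)
o(L) = 7/2 + 7*L/4 (o(L) = 7*(2 + L)/4 = 7/2 + 7*L/4)
(o(-2) - 101)*(-14) = ((7/2 + (7/4)*(-2)) - 101)*(-14) = ((7/2 - 7/2) - 101)*(-14) = (0 - 101)*(-14) = -101*(-14) = 1414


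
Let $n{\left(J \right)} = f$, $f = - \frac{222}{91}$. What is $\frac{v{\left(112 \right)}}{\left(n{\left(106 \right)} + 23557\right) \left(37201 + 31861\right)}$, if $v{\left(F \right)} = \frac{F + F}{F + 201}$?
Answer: $\frac{1456}{3309572120485} \approx 4.3994 \cdot 10^{-10}$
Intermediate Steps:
$f = - \frac{222}{91}$ ($f = \left(-222\right) \frac{1}{91} = - \frac{222}{91} \approx -2.4396$)
$n{\left(J \right)} = - \frac{222}{91}$
$v{\left(F \right)} = \frac{2 F}{201 + F}$
$\frac{v{\left(112 \right)}}{\left(n{\left(106 \right)} + 23557\right) \left(37201 + 31861\right)} = \frac{2 \cdot 112 \frac{1}{201 + 112}}{\left(- \frac{222}{91} + 23557\right) \left(37201 + 31861\right)} = \frac{2 \cdot 112 \cdot \frac{1}{313}}{\frac{2143465}{91} \cdot 69062} = \frac{2 \cdot 112 \cdot \frac{1}{313}}{\frac{21147425690}{13}} = \frac{224}{313} \cdot \frac{13}{21147425690} = \frac{1456}{3309572120485}$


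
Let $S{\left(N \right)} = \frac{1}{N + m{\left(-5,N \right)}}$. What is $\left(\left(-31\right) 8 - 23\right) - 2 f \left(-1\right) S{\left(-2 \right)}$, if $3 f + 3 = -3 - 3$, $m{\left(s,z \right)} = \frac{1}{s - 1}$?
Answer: $- \frac{3487}{13} \approx -268.23$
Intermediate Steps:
$m{\left(s,z \right)} = \frac{1}{-1 + s}$
$S{\left(N \right)} = \frac{1}{- \frac{1}{6} + N}$ ($S{\left(N \right)} = \frac{1}{N + \frac{1}{-1 - 5}} = \frac{1}{N + \frac{1}{-6}} = \frac{1}{N - \frac{1}{6}} = \frac{1}{- \frac{1}{6} + N}$)
$f = -3$ ($f = -1 + \frac{-3 - 3}{3} = -1 + \frac{1}{3} \left(-6\right) = -1 - 2 = -3$)
$\left(\left(-31\right) 8 - 23\right) - 2 f \left(-1\right) S{\left(-2 \right)} = \left(\left(-31\right) 8 - 23\right) - 2 \left(-3\right) \left(-1\right) \frac{6}{-1 + 6 \left(-2\right)} = \left(-248 - 23\right) - \left(-6\right) \left(-1\right) \frac{6}{-1 - 12} = -271 - 6 \frac{6}{-13} = -271 - 6 \cdot 6 \left(- \frac{1}{13}\right) = -271 - 6 \left(- \frac{6}{13}\right) = -271 - - \frac{36}{13} = -271 + \frac{36}{13} = - \frac{3487}{13}$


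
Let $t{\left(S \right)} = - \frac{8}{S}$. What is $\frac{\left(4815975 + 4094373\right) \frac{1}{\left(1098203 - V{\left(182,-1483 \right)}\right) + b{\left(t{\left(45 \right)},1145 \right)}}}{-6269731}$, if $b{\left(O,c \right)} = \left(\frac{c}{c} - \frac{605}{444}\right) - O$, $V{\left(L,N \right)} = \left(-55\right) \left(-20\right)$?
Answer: $- \frac{59342917680}{45811073272652519} \approx -1.2954 \cdot 10^{-6}$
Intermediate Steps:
$V{\left(L,N \right)} = 1100$
$b{\left(O,c \right)} = - \frac{161}{444} - O$ ($b{\left(O,c \right)} = \left(1 - \frac{605}{444}\right) - O = - \frac{161}{444} - O$)
$\frac{\left(4815975 + 4094373\right) \frac{1}{\left(1098203 - V{\left(182,-1483 \right)}\right) + b{\left(t{\left(45 \right)},1145 \right)}}}{-6269731} = \frac{\left(4815975 + 4094373\right) \frac{1}{\left(1098203 - 1100\right) - \left(\frac{161}{444} - \frac{8}{45}\right)}}{-6269731} = \frac{8910348}{\left(1098203 - 1100\right) - \left(\frac{161}{444} - \frac{8}{45}\right)} \left(- \frac{1}{6269731}\right) = \frac{8910348}{1097103 - \frac{1231}{6660}} \left(- \frac{1}{6269731}\right) = \frac{8910348}{\frac{7306704749}{6660}} \left(- \frac{1}{6269731}\right) = 8910348 \cdot \frac{6660}{7306704749} \left(- \frac{1}{6269731}\right) = \frac{59342917680}{7306704749} \left(- \frac{1}{6269731}\right) = - \frac{59342917680}{45811073272652519}$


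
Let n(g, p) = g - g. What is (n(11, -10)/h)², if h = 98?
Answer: 0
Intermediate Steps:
n(g, p) = 0
(n(11, -10)/h)² = (0/98)² = (0*(1/98))² = 0² = 0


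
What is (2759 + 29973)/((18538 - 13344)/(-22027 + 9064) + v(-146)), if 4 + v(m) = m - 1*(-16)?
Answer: -106076229/435559 ≈ -243.54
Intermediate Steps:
v(m) = 12 + m (v(m) = -4 + (m - 1*(-16)) = -4 + (m + 16) = -4 + (16 + m) = 12 + m)
(2759 + 29973)/((18538 - 13344)/(-22027 + 9064) + v(-146)) = (2759 + 29973)/((18538 - 13344)/(-22027 + 9064) + (12 - 146)) = 32732/(5194/(-12963) - 134) = 32732/(5194*(-1/12963) - 134) = 32732/(-5194/12963 - 134) = 32732/(-1742236/12963) = 32732*(-12963/1742236) = -106076229/435559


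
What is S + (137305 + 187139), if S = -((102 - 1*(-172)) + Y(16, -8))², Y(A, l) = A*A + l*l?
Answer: -28392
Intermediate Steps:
Y(A, l) = A² + l²
S = -352836 (S = -((102 - 1*(-172)) + (16² + (-8)²))² = -((102 + 172) + (256 + 64))² = -(274 + 320)² = -1*594² = -1*352836 = -352836)
S + (137305 + 187139) = -352836 + (137305 + 187139) = -352836 + 324444 = -28392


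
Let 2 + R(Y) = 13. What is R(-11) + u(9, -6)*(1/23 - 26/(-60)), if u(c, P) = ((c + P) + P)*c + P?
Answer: -1089/230 ≈ -4.7348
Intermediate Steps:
R(Y) = 11 (R(Y) = -2 + 13 = 11)
u(c, P) = P + c*(c + 2*P) (u(c, P) = ((P + c) + P)*c + P = (c + 2*P)*c + P = c*(c + 2*P) + P = P + c*(c + 2*P))
R(-11) + u(9, -6)*(1/23 - 26/(-60)) = 11 + (-6 + 9² + 2*(-6)*9)*(1/23 - 26/(-60)) = 11 + (-6 + 81 - 108)*(1*(1/23) - 26*(-1/60)) = 11 - 33*(1/23 + 13/30) = 11 - 33*329/690 = 11 - 3619/230 = -1089/230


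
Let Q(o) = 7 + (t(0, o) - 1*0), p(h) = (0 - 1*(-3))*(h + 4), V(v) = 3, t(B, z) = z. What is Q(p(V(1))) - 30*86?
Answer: -2552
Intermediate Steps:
p(h) = 12 + 3*h (p(h) = (0 + 3)*(4 + h) = 3*(4 + h) = 12 + 3*h)
Q(o) = 7 + o (Q(o) = 7 + (o - 1*0) = 7 + (o + 0) = 7 + o)
Q(p(V(1))) - 30*86 = (7 + (12 + 3*3)) - 30*86 = (7 + (12 + 9)) - 2580 = (7 + 21) - 2580 = 28 - 2580 = -2552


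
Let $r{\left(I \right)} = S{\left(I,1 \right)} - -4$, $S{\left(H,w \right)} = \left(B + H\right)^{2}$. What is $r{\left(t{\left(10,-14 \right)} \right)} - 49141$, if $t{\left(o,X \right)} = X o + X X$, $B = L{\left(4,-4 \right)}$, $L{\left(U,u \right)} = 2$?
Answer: $-45773$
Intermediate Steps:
$B = 2$
$S{\left(H,w \right)} = \left(2 + H\right)^{2}$
$t{\left(o,X \right)} = X^{2} + X o$ ($t{\left(o,X \right)} = X o + X^{2} = X^{2} + X o$)
$r{\left(I \right)} = 4 + \left(2 + I\right)^{2}$ ($r{\left(I \right)} = \left(2 + I\right)^{2} - -4 = \left(2 + I\right)^{2} + 4 = 4 + \left(2 + I\right)^{2}$)
$r{\left(t{\left(10,-14 \right)} \right)} - 49141 = \left(4 + \left(2 - 14 \left(-14 + 10\right)\right)^{2}\right) - 49141 = \left(4 + \left(2 - -56\right)^{2}\right) - 49141 = \left(4 + \left(2 + 56\right)^{2}\right) - 49141 = \left(4 + 58^{2}\right) - 49141 = \left(4 + 3364\right) - 49141 = 3368 - 49141 = -45773$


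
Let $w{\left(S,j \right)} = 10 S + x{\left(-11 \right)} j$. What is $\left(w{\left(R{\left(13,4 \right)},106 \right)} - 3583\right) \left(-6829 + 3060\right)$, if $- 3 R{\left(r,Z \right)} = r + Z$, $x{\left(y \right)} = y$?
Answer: $\frac{54337673}{3} \approx 1.8113 \cdot 10^{7}$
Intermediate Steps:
$R{\left(r,Z \right)} = - \frac{Z}{3} - \frac{r}{3}$ ($R{\left(r,Z \right)} = - \frac{r + Z}{3} = - \frac{Z + r}{3} = - \frac{Z}{3} - \frac{r}{3}$)
$w{\left(S,j \right)} = - 11 j + 10 S$ ($w{\left(S,j \right)} = 10 S - 11 j = - 11 j + 10 S$)
$\left(w{\left(R{\left(13,4 \right)},106 \right)} - 3583\right) \left(-6829 + 3060\right) = \left(\left(\left(-11\right) 106 + 10 \left(\left(- \frac{1}{3}\right) 4 - \frac{13}{3}\right)\right) - 3583\right) \left(-6829 + 3060\right) = \left(\left(-1166 + 10 \left(- \frac{4}{3} - \frac{13}{3}\right)\right) - 3583\right) \left(-3769\right) = \left(\left(-1166 + 10 \left(- \frac{17}{3}\right)\right) - 3583\right) \left(-3769\right) = \left(\left(-1166 - \frac{170}{3}\right) - 3583\right) \left(-3769\right) = \left(- \frac{3668}{3} - 3583\right) \left(-3769\right) = \left(- \frac{14417}{3}\right) \left(-3769\right) = \frac{54337673}{3}$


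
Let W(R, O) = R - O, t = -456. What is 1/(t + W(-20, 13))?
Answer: -1/489 ≈ -0.0020450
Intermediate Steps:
1/(t + W(-20, 13)) = 1/(-456 + (-20 - 1*13)) = 1/(-456 + (-20 - 13)) = 1/(-456 - 33) = 1/(-489) = -1/489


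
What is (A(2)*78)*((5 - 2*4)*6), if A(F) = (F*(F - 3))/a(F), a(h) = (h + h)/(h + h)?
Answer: 2808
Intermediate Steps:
a(h) = 1 (a(h) = (2*h)/((2*h)) = (2*h)*(1/(2*h)) = 1)
A(F) = F*(-3 + F) (A(F) = (F*(F - 3))/1 = (F*(-3 + F))*1 = F*(-3 + F))
(A(2)*78)*((5 - 2*4)*6) = ((2*(-3 + 2))*78)*((5 - 2*4)*6) = ((2*(-1))*78)*((5 - 8)*6) = (-2*78)*(-3*6) = -156*(-18) = 2808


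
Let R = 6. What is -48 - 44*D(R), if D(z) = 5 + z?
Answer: -532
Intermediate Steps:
-48 - 44*D(R) = -48 - 44*(5 + 6) = -48 - 44*11 = -48 - 484 = -532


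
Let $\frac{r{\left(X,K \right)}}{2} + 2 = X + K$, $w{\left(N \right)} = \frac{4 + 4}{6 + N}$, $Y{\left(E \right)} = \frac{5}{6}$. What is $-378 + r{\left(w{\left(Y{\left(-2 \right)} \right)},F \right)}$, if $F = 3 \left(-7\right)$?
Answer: $- \frac{17288}{41} \approx -421.66$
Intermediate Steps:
$F = -21$
$Y{\left(E \right)} = \frac{5}{6}$ ($Y{\left(E \right)} = 5 \cdot \frac{1}{6} = \frac{5}{6}$)
$w{\left(N \right)} = \frac{8}{6 + N}$
$r{\left(X,K \right)} = -4 + 2 K + 2 X$ ($r{\left(X,K \right)} = -4 + 2 \left(X + K\right) = -4 + 2 \left(K + X\right) = -4 + \left(2 K + 2 X\right) = -4 + 2 K + 2 X$)
$-378 + r{\left(w{\left(Y{\left(-2 \right)} \right)},F \right)} = -378 + \left(-4 + 2 \left(-21\right) + 2 \frac{8}{6 + \frac{5}{6}}\right) = -378 - \left(46 - \frac{16}{\frac{41}{6}}\right) = -378 - \left(46 - 16 \cdot \frac{6}{41}\right) = -378 - \frac{1790}{41} = - \frac{17288}{41}$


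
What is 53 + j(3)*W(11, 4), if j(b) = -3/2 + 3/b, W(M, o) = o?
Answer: 51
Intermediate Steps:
j(b) = -3/2 + 3/b (j(b) = -3*½ + 3/b = -3/2 + 3/b)
53 + j(3)*W(11, 4) = 53 + (-3/2 + 3/3)*4 = 53 + (-3/2 + 3*(⅓))*4 = 53 + (-3/2 + 1)*4 = 53 - ½*4 = 53 - 2 = 51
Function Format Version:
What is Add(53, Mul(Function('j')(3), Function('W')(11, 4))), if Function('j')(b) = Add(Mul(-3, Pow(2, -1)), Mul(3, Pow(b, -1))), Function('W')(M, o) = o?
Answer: 51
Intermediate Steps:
Function('j')(b) = Add(Rational(-3, 2), Mul(3, Pow(b, -1))) (Function('j')(b) = Add(Mul(-3, Rational(1, 2)), Mul(3, Pow(b, -1))) = Add(Rational(-3, 2), Mul(3, Pow(b, -1))))
Add(53, Mul(Function('j')(3), Function('W')(11, 4))) = Add(53, Mul(Add(Rational(-3, 2), Mul(3, Pow(3, -1))), 4)) = Add(53, Mul(Add(Rational(-3, 2), Mul(3, Rational(1, 3))), 4)) = Add(53, Mul(Add(Rational(-3, 2), 1), 4)) = Add(53, Mul(Rational(-1, 2), 4)) = Add(53, -2) = 51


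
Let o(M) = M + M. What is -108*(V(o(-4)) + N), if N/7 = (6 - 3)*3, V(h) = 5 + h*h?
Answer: -14256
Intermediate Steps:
o(M) = 2*M
V(h) = 5 + h²
N = 63 (N = 7*((6 - 3)*3) = 7*(3*3) = 7*9 = 63)
-108*(V(o(-4)) + N) = -108*((5 + (2*(-4))²) + 63) = -108*((5 + (-8)²) + 63) = -108*((5 + 64) + 63) = -108*(69 + 63) = -108*132 = -14256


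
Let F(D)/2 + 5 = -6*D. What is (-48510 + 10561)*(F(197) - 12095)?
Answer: 549084081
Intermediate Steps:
F(D) = -10 - 12*D (F(D) = -10 + 2*(-6*D) = -10 - 12*D)
(-48510 + 10561)*(F(197) - 12095) = (-48510 + 10561)*((-10 - 12*197) - 12095) = -37949*((-10 - 2364) - 12095) = -37949*(-2374 - 12095) = -37949*(-14469) = 549084081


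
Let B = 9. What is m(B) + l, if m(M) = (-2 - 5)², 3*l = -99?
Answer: 16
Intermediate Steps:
l = -33 (l = (⅓)*(-99) = -33)
m(M) = 49 (m(M) = (-7)² = 49)
m(B) + l = 49 - 33 = 16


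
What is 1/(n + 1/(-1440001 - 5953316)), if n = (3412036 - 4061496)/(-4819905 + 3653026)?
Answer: 1232443763949/685951784563 ≈ 1.7967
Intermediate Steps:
n = 92780/166697 (n = -649460/(-1166879) = -649460*(-1/1166879) = 92780/166697 ≈ 0.55658)
1/(n + 1/(-1440001 - 5953316)) = 1/(92780/166697 + 1/(-1440001 - 5953316)) = 1/(92780/166697 + 1/(-7393317)) = 1/(92780/166697 - 1/7393317) = 1/(685951784563/1232443763949) = 1232443763949/685951784563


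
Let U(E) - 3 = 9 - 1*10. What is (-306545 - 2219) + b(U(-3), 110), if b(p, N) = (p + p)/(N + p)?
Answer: -8645391/28 ≈ -3.0876e+5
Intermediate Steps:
U(E) = 2 (U(E) = 3 + (9 - 1*10) = 3 + (9 - 10) = 3 - 1 = 2)
b(p, N) = 2*p/(N + p) (b(p, N) = (2*p)/(N + p) = 2*p/(N + p))
(-306545 - 2219) + b(U(-3), 110) = (-306545 - 2219) + 2*2/(110 + 2) = -308764 + 2*2/112 = -308764 + 2*2*(1/112) = -308764 + 1/28 = -8645391/28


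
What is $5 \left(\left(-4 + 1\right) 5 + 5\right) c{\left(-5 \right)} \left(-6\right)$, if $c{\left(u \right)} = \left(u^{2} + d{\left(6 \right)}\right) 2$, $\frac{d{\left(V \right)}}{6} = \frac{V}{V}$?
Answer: $18600$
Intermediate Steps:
$d{\left(V \right)} = 6$ ($d{\left(V \right)} = 6 \frac{V}{V} = 6 \cdot 1 = 6$)
$c{\left(u \right)} = 12 + 2 u^{2}$ ($c{\left(u \right)} = \left(u^{2} + 6\right) 2 = \left(6 + u^{2}\right) 2 = 12 + 2 u^{2}$)
$5 \left(\left(-4 + 1\right) 5 + 5\right) c{\left(-5 \right)} \left(-6\right) = 5 \left(\left(-4 + 1\right) 5 + 5\right) \left(12 + 2 \left(-5\right)^{2}\right) \left(-6\right) = 5 \left(\left(-3\right) 5 + 5\right) \left(12 + 2 \cdot 25\right) \left(-6\right) = 5 \left(-15 + 5\right) \left(12 + 50\right) \left(-6\right) = 5 \left(-10\right) 62 \left(-6\right) = \left(-50\right) 62 \left(-6\right) = \left(-3100\right) \left(-6\right) = 18600$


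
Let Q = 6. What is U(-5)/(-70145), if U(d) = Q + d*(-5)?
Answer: -31/70145 ≈ -0.00044194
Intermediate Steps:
U(d) = 6 - 5*d (U(d) = 6 + d*(-5) = 6 - 5*d)
U(-5)/(-70145) = (6 - 5*(-5))/(-70145) = (6 + 25)*(-1/70145) = 31*(-1/70145) = -31/70145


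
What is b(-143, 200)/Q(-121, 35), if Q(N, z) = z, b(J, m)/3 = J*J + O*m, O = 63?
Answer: 99147/35 ≈ 2832.8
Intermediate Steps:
b(J, m) = 3*J² + 189*m (b(J, m) = 3*(J*J + 63*m) = 3*(J² + 63*m) = 3*J² + 189*m)
b(-143, 200)/Q(-121, 35) = (3*(-143)² + 189*200)/35 = (3*20449 + 37800)*(1/35) = (61347 + 37800)*(1/35) = 99147*(1/35) = 99147/35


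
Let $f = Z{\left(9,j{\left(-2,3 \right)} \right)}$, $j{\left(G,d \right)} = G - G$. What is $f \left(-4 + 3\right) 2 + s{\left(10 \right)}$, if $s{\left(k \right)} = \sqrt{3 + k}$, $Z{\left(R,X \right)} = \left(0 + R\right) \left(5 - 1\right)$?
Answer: $-72 + \sqrt{13} \approx -68.394$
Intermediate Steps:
$j{\left(G,d \right)} = 0$
$Z{\left(R,X \right)} = 4 R$ ($Z{\left(R,X \right)} = R 4 = 4 R$)
$f = 36$ ($f = 4 \cdot 9 = 36$)
$f \left(-4 + 3\right) 2 + s{\left(10 \right)} = 36 \left(-4 + 3\right) 2 + \sqrt{3 + 10} = 36 \left(\left(-1\right) 2\right) + \sqrt{13} = 36 \left(-2\right) + \sqrt{13} = -72 + \sqrt{13}$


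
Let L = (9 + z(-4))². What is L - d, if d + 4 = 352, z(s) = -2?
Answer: -299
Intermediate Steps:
d = 348 (d = -4 + 352 = 348)
L = 49 (L = (9 - 2)² = 7² = 49)
L - d = 49 - 1*348 = 49 - 348 = -299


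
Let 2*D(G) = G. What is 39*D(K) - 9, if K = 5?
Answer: 177/2 ≈ 88.500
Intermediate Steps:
D(G) = G/2
39*D(K) - 9 = 39*((½)*5) - 9 = 39*(5/2) - 9 = 195/2 - 9 = 177/2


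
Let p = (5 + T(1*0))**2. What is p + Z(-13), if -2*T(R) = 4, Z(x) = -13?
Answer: -4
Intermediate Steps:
T(R) = -2 (T(R) = -1/2*4 = -2)
p = 9 (p = (5 - 2)**2 = 3**2 = 9)
p + Z(-13) = 9 - 13 = -4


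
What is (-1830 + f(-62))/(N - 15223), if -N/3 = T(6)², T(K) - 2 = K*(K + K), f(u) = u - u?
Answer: 1830/31651 ≈ 0.057818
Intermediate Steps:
f(u) = 0
T(K) = 2 + 2*K² (T(K) = 2 + K*(K + K) = 2 + K*(2*K) = 2 + 2*K²)
N = -16428 (N = -3*(2 + 2*6²)² = -3*(2 + 2*36)² = -3*(2 + 72)² = -3*74² = -3*5476 = -16428)
(-1830 + f(-62))/(N - 15223) = (-1830 + 0)/(-16428 - 15223) = -1830/(-31651) = -1830*(-1/31651) = 1830/31651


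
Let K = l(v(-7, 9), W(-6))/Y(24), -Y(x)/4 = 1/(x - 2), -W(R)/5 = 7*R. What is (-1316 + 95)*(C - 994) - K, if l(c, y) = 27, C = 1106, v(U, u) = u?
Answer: -273207/2 ≈ -1.3660e+5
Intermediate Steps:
W(R) = -35*R
Y(x) = -4/(-2 + x) (Y(x) = -4/(x - 2) = -4/(-2 + x))
K = -297/2 (K = 27/((-4/(-2 + 24))) = 27/((-4/22)) = 27/((-4*1/22)) = 27/(-2/11) = 27*(-11/2) = -297/2 ≈ -148.50)
(-1316 + 95)*(C - 994) - K = (-1316 + 95)*(1106 - 994) - 1*(-297/2) = -1221*112 + 297/2 = -136752 + 297/2 = -273207/2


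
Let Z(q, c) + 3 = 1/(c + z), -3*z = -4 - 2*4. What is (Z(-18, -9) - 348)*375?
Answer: -131700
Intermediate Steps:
z = 4 (z = -(-4 - 2*4)/3 = -(-4 - 8)/3 = -⅓*(-12) = 4)
Z(q, c) = -3 + 1/(4 + c) (Z(q, c) = -3 + 1/(c + 4) = -3 + 1/(4 + c))
(Z(-18, -9) - 348)*375 = ((-11 - 3*(-9))/(4 - 9) - 348)*375 = ((-11 + 27)/(-5) - 348)*375 = (-⅕*16 - 348)*375 = (-16/5 - 348)*375 = -1756/5*375 = -131700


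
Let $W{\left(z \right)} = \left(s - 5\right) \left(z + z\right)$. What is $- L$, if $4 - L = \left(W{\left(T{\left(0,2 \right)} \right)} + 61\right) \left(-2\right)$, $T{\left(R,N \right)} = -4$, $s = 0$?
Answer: $-206$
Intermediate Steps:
$W{\left(z \right)} = - 10 z$ ($W{\left(z \right)} = \left(0 - 5\right) \left(z + z\right) = - 5 \cdot 2 z = - 10 z$)
$L = 206$ ($L = 4 - \left(\left(-10\right) \left(-4\right) + 61\right) \left(-2\right) = 4 - \left(40 + 61\right) \left(-2\right) = 4 - 101 \left(-2\right) = 4 - -202 = 4 + 202 = 206$)
$- L = \left(-1\right) 206 = -206$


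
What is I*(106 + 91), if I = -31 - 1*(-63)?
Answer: 6304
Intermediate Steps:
I = 32 (I = -31 + 63 = 32)
I*(106 + 91) = 32*(106 + 91) = 32*197 = 6304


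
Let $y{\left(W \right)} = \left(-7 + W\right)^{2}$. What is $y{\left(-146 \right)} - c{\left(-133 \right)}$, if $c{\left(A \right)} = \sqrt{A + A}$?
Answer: $23409 - i \sqrt{266} \approx 23409.0 - 16.31 i$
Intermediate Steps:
$c{\left(A \right)} = \sqrt{2} \sqrt{A}$ ($c{\left(A \right)} = \sqrt{2 A} = \sqrt{2} \sqrt{A}$)
$y{\left(-146 \right)} - c{\left(-133 \right)} = \left(-7 - 146\right)^{2} - \sqrt{2} \sqrt{-133} = \left(-153\right)^{2} - \sqrt{2} i \sqrt{133} = 23409 - i \sqrt{266}$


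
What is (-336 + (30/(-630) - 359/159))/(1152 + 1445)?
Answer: -376534/2890461 ≈ -0.13027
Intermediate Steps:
(-336 + (30/(-630) - 359/159))/(1152 + 1445) = (-336 + (30*(-1/630) - 359*1/159))/2597 = (-336 + (-1/21 - 359/159))*(1/2597) = (-336 - 2566/1113)*(1/2597) = -376534/1113*1/2597 = -376534/2890461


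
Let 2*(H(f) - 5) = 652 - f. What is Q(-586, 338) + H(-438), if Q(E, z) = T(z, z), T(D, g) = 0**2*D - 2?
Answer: 548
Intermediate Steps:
T(D, g) = -2 (T(D, g) = 0*D - 2 = 0 - 2 = -2)
H(f) = 331 - f/2 (H(f) = 5 + (652 - f)/2 = 5 + (326 - f/2) = 331 - f/2)
Q(E, z) = -2
Q(-586, 338) + H(-438) = -2 + (331 - 1/2*(-438)) = -2 + (331 + 219) = -2 + 550 = 548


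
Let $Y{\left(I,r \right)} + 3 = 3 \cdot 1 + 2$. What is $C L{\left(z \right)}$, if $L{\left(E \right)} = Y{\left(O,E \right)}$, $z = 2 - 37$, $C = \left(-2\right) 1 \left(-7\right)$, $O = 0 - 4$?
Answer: $28$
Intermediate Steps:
$O = -4$
$C = 14$ ($C = \left(-2\right) \left(-7\right) = 14$)
$Y{\left(I,r \right)} = 2$ ($Y{\left(I,r \right)} = -3 + \left(3 \cdot 1 + 2\right) = -3 + \left(3 + 2\right) = -3 + 5 = 2$)
$z = -35$
$L{\left(E \right)} = 2$
$C L{\left(z \right)} = 14 \cdot 2 = 28$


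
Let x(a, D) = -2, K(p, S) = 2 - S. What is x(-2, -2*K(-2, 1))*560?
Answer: -1120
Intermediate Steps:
x(-2, -2*K(-2, 1))*560 = -2*560 = -1120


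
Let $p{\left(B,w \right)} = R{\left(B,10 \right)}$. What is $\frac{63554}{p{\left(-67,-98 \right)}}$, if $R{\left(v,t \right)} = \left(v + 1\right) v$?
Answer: $\frac{31777}{2211} \approx 14.372$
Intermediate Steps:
$R{\left(v,t \right)} = v \left(1 + v\right)$ ($R{\left(v,t \right)} = \left(1 + v\right) v = v \left(1 + v\right)$)
$p{\left(B,w \right)} = B \left(1 + B\right)$
$\frac{63554}{p{\left(-67,-98 \right)}} = \frac{63554}{\left(-67\right) \left(1 - 67\right)} = \frac{63554}{\left(-67\right) \left(-66\right)} = \frac{63554}{4422} = 63554 \cdot \frac{1}{4422} = \frac{31777}{2211}$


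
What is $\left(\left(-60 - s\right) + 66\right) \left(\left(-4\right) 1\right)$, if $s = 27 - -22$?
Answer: $172$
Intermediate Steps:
$s = 49$ ($s = 27 + 22 = 49$)
$\left(\left(-60 - s\right) + 66\right) \left(\left(-4\right) 1\right) = \left(\left(-60 - 49\right) + 66\right) \left(\left(-4\right) 1\right) = \left(\left(-60 - 49\right) + 66\right) \left(-4\right) = \left(-109 + 66\right) \left(-4\right) = \left(-43\right) \left(-4\right) = 172$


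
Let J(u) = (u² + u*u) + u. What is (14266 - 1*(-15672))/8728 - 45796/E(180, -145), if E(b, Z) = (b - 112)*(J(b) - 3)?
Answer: 16484928685/4820513676 ≈ 3.4197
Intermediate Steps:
J(u) = u + 2*u² (J(u) = (u² + u²) + u = 2*u² + u = u + 2*u²)
E(b, Z) = (-112 + b)*(-3 + b*(1 + 2*b)) (E(b, Z) = (b - 112)*(b*(1 + 2*b) - 3) = (-112 + b)*(-3 + b*(1 + 2*b)))
(14266 - 1*(-15672))/8728 - 45796/E(180, -145) = (14266 - 1*(-15672))/8728 - 45796/(336 - 223*180² - 115*180 + 2*180³) = (14266 + 15672)*(1/8728) - 45796/(336 - 223*32400 - 20700 + 2*5832000) = 29938*(1/8728) - 45796/(336 - 7225200 - 20700 + 11664000) = 14969/4364 - 45796/4418436 = 14969/4364 - 45796*1/4418436 = 14969/4364 - 11449/1104609 = 16484928685/4820513676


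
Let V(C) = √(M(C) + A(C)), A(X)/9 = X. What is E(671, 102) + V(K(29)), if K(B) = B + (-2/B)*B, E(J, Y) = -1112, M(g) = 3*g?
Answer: -1094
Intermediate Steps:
A(X) = 9*X
K(B) = -2 + B (K(B) = B - 2 = -2 + B)
V(C) = 2*√3*√C (V(C) = √(3*C + 9*C) = √(12*C) = 2*√3*√C)
E(671, 102) + V(K(29)) = -1112 + 2*√3*√(-2 + 29) = -1112 + 2*√3*√27 = -1112 + 2*√3*(3*√3) = -1112 + 18 = -1094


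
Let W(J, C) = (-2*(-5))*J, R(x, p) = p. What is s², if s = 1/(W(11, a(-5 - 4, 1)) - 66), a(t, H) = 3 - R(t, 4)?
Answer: 1/1936 ≈ 0.00051653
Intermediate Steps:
a(t, H) = -1 (a(t, H) = 3 - 1*4 = 3 - 4 = -1)
W(J, C) = 10*J
s = 1/44 (s = 1/(10*11 - 66) = 1/(110 - 66) = 1/44 ≈ 0.022727)
s² = (1/44)² = 1/1936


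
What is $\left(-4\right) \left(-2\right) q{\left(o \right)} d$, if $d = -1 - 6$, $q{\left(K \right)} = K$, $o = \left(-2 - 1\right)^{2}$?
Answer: $-504$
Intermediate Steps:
$o = 9$ ($o = \left(-3\right)^{2} = 9$)
$d = -7$ ($d = -1 - 6 = -7$)
$\left(-4\right) \left(-2\right) q{\left(o \right)} d = \left(-4\right) \left(-2\right) 9 \left(-7\right) = 8 \cdot 9 \left(-7\right) = 72 \left(-7\right) = -504$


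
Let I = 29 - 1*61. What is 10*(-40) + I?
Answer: -432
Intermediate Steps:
I = -32 (I = 29 - 61 = -32)
10*(-40) + I = 10*(-40) - 32 = -400 - 32 = -432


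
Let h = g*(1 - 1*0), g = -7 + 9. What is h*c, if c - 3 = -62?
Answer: -118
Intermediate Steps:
g = 2
c = -59 (c = 3 - 62 = -59)
h = 2 (h = 2*(1 - 1*0) = 2*(1 + 0) = 2*1 = 2)
h*c = 2*(-59) = -118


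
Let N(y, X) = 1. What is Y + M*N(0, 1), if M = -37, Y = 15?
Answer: -22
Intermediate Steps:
Y + M*N(0, 1) = 15 - 37*1 = 15 - 37 = -22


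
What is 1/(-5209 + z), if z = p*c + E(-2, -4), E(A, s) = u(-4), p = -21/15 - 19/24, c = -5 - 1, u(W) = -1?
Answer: -20/103937 ≈ -0.00019242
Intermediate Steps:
c = -6
p = -263/120 (p = -21*1/15 - 19*1/24 = -7/5 - 19/24 = -263/120 ≈ -2.1917)
E(A, s) = -1
z = 243/20 (z = -263/120*(-6) - 1 = 263/20 - 1 = 243/20 ≈ 12.150)
1/(-5209 + z) = 1/(-5209 + 243/20) = 1/(-103937/20) = -20/103937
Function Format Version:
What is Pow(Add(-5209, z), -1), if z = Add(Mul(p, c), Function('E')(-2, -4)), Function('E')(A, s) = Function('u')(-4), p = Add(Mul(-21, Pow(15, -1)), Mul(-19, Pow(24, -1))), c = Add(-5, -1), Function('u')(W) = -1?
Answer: Rational(-20, 103937) ≈ -0.00019242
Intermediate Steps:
c = -6
p = Rational(-263, 120) (p = Add(Mul(-21, Rational(1, 15)), Mul(-19, Rational(1, 24))) = Add(Rational(-7, 5), Rational(-19, 24)) = Rational(-263, 120) ≈ -2.1917)
Function('E')(A, s) = -1
z = Rational(243, 20) (z = Add(Mul(Rational(-263, 120), -6), -1) = Add(Rational(263, 20), -1) = Rational(243, 20) ≈ 12.150)
Pow(Add(-5209, z), -1) = Pow(Add(-5209, Rational(243, 20)), -1) = Pow(Rational(-103937, 20), -1) = Rational(-20, 103937)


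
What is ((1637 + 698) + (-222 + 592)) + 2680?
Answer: 5385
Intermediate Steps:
((1637 + 698) + (-222 + 592)) + 2680 = (2335 + 370) + 2680 = 2705 + 2680 = 5385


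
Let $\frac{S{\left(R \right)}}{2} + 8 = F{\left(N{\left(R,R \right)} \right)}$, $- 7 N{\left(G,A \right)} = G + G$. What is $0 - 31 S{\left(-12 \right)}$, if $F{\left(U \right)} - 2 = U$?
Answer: $\frac{1116}{7} \approx 159.43$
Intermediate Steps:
$N{\left(G,A \right)} = - \frac{2 G}{7}$ ($N{\left(G,A \right)} = - \frac{G + G}{7} = - \frac{2 G}{7}$)
$F{\left(U \right)} = 2 + U$
$S{\left(R \right)} = -12 - \frac{4 R}{7}$ ($S{\left(R \right)} = -16 + 2 \left(2 - \frac{2 R}{7}\right) = -16 - \left(-4 + \frac{4 R}{7}\right) = -12 - \frac{4 R}{7}$)
$0 - 31 S{\left(-12 \right)} = 0 - 31 \left(-12 - - \frac{48}{7}\right) = 0 - 31 \left(-12 + \frac{48}{7}\right) = 0 - - \frac{1116}{7} = 0 + \frac{1116}{7} = \frac{1116}{7}$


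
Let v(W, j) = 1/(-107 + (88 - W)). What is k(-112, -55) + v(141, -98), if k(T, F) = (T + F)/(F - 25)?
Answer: 333/160 ≈ 2.0812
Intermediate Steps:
k(T, F) = (F + T)/(-25 + F)
v(W, j) = 1/(-19 - W)
k(-112, -55) + v(141, -98) = (-55 - 112)/(-25 - 55) - 1/(19 + 141) = -167/(-80) - 1/160 = -1/80*(-167) - 1*1/160 = 167/80 - 1/160 = 333/160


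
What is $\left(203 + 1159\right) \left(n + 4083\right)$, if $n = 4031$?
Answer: $11051268$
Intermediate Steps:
$\left(203 + 1159\right) \left(n + 4083\right) = \left(203 + 1159\right) \left(4031 + 4083\right) = 1362 \cdot 8114 = 11051268$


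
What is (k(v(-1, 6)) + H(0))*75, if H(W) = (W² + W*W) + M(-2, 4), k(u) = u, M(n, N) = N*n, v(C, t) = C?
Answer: -675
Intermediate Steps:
H(W) = -8 + 2*W² (H(W) = (W² + W*W) + 4*(-2) = (W² + W²) - 8 = 2*W² - 8 = -8 + 2*W²)
(k(v(-1, 6)) + H(0))*75 = (-1 + (-8 + 2*0²))*75 = (-1 + (-8 + 2*0))*75 = (-1 + (-8 + 0))*75 = (-1 - 8)*75 = -9*75 = -675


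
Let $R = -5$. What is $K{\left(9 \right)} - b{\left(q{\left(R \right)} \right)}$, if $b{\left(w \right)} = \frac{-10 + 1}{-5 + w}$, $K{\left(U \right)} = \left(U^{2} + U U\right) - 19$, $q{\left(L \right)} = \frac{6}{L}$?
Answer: $\frac{4388}{31} \approx 141.55$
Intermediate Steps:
$K{\left(U \right)} = -19 + 2 U^{2}$ ($K{\left(U \right)} = \left(U^{2} + U^{2}\right) - 19 = 2 U^{2} - 19 = -19 + 2 U^{2}$)
$b{\left(w \right)} = - \frac{9}{-5 + w}$
$K{\left(9 \right)} - b{\left(q{\left(R \right)} \right)} = \left(-19 + 2 \cdot 9^{2}\right) - - \frac{9}{-5 + \frac{6}{-5}} = \left(-19 + 2 \cdot 81\right) - - \frac{9}{-5 + 6 \left(- \frac{1}{5}\right)} = \left(-19 + 162\right) - - \frac{9}{-5 - \frac{6}{5}} = 143 - - \frac{9}{- \frac{31}{5}} = 143 - \left(-9\right) \left(- \frac{5}{31}\right) = 143 - \frac{45}{31} = \frac{4388}{31}$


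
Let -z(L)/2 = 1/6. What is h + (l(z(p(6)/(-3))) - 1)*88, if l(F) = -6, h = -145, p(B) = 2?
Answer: -761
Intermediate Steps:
z(L) = -1/3 (z(L) = -2/6 = -2*1/6 = -1/3)
h + (l(z(p(6)/(-3))) - 1)*88 = -145 + (-6 - 1)*88 = -145 - 7*88 = -145 - 616 = -761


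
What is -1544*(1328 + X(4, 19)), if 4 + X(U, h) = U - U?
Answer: -2044256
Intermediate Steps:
X(U, h) = -4 (X(U, h) = -4 + (U - U) = -4 + 0 = -4)
-1544*(1328 + X(4, 19)) = -1544*(1328 - 4) = -1544*1324 = -2044256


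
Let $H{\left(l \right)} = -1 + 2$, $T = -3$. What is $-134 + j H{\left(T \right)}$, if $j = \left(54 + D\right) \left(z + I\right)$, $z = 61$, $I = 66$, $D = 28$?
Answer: $10280$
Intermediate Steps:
$H{\left(l \right)} = 1$
$j = 10414$ ($j = \left(54 + 28\right) \left(61 + 66\right) = 82 \cdot 127 = 10414$)
$-134 + j H{\left(T \right)} = -134 + 10414 \cdot 1 = -134 + 10414 = 10280$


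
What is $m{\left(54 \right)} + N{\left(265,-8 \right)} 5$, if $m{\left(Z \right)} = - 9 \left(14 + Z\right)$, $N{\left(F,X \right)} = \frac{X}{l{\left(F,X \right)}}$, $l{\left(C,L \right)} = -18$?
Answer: $- \frac{5488}{9} \approx -609.78$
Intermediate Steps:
$N{\left(F,X \right)} = - \frac{X}{18}$ ($N{\left(F,X \right)} = \frac{X}{-18} = X \left(- \frac{1}{18}\right) = - \frac{X}{18}$)
$m{\left(Z \right)} = -126 - 9 Z$
$m{\left(54 \right)} + N{\left(265,-8 \right)} 5 = \left(-126 - 486\right) + \left(- \frac{1}{18}\right) \left(-8\right) 5 = \left(-126 - 486\right) + \frac{4}{9} \cdot 5 = -612 + \frac{20}{9} = - \frac{5488}{9}$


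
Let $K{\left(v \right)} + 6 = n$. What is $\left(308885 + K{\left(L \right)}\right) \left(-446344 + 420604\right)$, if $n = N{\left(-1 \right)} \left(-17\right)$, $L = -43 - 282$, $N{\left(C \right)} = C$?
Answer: $-7950983040$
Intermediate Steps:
$L = -325$
$n = 17$ ($n = \left(-1\right) \left(-17\right) = 17$)
$K{\left(v \right)} = 11$ ($K{\left(v \right)} = -6 + 17 = 11$)
$\left(308885 + K{\left(L \right)}\right) \left(-446344 + 420604\right) = \left(308885 + 11\right) \left(-446344 + 420604\right) = 308896 \left(-25740\right) = -7950983040$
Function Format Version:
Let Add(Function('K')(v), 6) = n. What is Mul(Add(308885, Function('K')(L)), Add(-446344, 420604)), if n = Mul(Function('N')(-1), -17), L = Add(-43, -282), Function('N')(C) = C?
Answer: -7950983040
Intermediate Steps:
L = -325
n = 17 (n = Mul(-1, -17) = 17)
Function('K')(v) = 11 (Function('K')(v) = Add(-6, 17) = 11)
Mul(Add(308885, Function('K')(L)), Add(-446344, 420604)) = Mul(Add(308885, 11), Add(-446344, 420604)) = Mul(308896, -25740) = -7950983040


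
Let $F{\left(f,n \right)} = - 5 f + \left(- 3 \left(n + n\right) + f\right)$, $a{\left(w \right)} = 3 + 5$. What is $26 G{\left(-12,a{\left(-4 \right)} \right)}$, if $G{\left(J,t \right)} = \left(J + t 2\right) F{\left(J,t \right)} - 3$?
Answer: $-78$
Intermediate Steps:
$a{\left(w \right)} = 8$
$F{\left(f,n \right)} = - 6 n - 4 f$ ($F{\left(f,n \right)} = - 5 f + \left(- 3 \cdot 2 n + f\right) = - 5 f + \left(- 6 n + f\right) = - 5 f + \left(f - 6 n\right) = - 6 n - 4 f$)
$G{\left(J,t \right)} = -3 + \left(J + 2 t\right) \left(- 6 t - 4 J\right)$ ($G{\left(J,t \right)} = \left(J + t 2\right) \left(- 6 t - 4 J\right) - 3 = \left(J + 2 t\right) \left(- 6 t - 4 J\right) - 3 = -3 + \left(J + 2 t\right) \left(- 6 t - 4 J\right)$)
$26 G{\left(-12,a{\left(-4 \right)} \right)} = 26 \left(-3 - 12 \cdot 8^{2} - 4 \left(-12\right)^{2} - \left(-168\right) 8\right) = 26 \left(-3 - 768 - 576 + 1344\right) = 26 \left(-3\right) = -78$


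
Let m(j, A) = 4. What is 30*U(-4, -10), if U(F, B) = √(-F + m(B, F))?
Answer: 60*√2 ≈ 84.853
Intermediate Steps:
U(F, B) = √(4 - F) (U(F, B) = √(-F + 4) = √(4 - F))
30*U(-4, -10) = 30*√(4 - 1*(-4)) = 30*√(4 + 4) = 30*√8 = 30*(2*√2) = 60*√2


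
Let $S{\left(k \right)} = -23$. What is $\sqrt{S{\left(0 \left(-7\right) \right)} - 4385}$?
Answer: $2 i \sqrt{1102} \approx 66.393 i$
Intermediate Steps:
$\sqrt{S{\left(0 \left(-7\right) \right)} - 4385} = \sqrt{-23 - 4385} = \sqrt{-4408} = 2 i \sqrt{1102}$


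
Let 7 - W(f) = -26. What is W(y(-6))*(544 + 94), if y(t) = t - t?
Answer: 21054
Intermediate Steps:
y(t) = 0
W(f) = 33 (W(f) = 7 - 1*(-26) = 7 + 26 = 33)
W(y(-6))*(544 + 94) = 33*(544 + 94) = 33*638 = 21054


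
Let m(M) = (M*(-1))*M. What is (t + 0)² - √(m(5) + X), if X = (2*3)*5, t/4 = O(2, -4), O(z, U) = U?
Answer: 256 - √5 ≈ 253.76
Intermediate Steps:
m(M) = -M² (m(M) = (-M)*M = -M²)
t = -16 (t = 4*(-4) = -16)
X = 30 (X = 6*5 = 30)
(t + 0)² - √(m(5) + X) = (-16 + 0)² - √(-1*5² + 30) = (-16)² - √(-1*25 + 30) = 256 - √(-25 + 30) = 256 - √5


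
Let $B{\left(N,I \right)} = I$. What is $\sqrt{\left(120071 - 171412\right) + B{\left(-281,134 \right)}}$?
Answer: $13 i \sqrt{303} \approx 226.29 i$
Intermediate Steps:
$\sqrt{\left(120071 - 171412\right) + B{\left(-281,134 \right)}} = \sqrt{\left(120071 - 171412\right) + 134} = \sqrt{-51341 + 134} = \sqrt{-51207} = 13 i \sqrt{303}$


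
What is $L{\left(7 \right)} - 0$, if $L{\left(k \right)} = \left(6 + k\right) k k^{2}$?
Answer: $4459$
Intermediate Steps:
$L{\left(k \right)} = k^{3} \left(6 + k\right)$ ($L{\left(k \right)} = \left(6 + k\right) k^{3} = k^{3} \left(6 + k\right)$)
$L{\left(7 \right)} - 0 = 7^{3} \left(6 + 7\right) - 0 = 343 \cdot 13 + 0 = 4459 + 0 = 4459$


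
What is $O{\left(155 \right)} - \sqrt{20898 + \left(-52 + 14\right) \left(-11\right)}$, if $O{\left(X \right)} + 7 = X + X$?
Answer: $157$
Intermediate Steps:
$O{\left(X \right)} = -7 + 2 X$ ($O{\left(X \right)} = -7 + \left(X + X\right) = -7 + 2 X$)
$O{\left(155 \right)} - \sqrt{20898 + \left(-52 + 14\right) \left(-11\right)} = \left(-7 + 2 \cdot 155\right) - \sqrt{20898 + \left(-52 + 14\right) \left(-11\right)} = \left(-7 + 310\right) - \sqrt{20898 - -418} = 303 - \sqrt{20898 + 418} = 303 - \sqrt{21316} = 303 - 146 = 157$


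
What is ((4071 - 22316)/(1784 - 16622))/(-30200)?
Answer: -3649/89621520 ≈ -4.0716e-5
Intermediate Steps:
((4071 - 22316)/(1784 - 16622))/(-30200) = -18245/(-14838)*(-1/30200) = -18245*(-1/14838)*(-1/30200) = (18245/14838)*(-1/30200) = -3649/89621520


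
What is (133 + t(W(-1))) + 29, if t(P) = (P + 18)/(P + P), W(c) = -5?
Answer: 1607/10 ≈ 160.70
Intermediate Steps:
t(P) = (18 + P)/(2*P) (t(P) = (18 + P)/((2*P)) = (18 + P)*(1/(2*P)) = (18 + P)/(2*P))
(133 + t(W(-1))) + 29 = (133 + (½)*(18 - 5)/(-5)) + 29 = (133 + (½)*(-⅕)*13) + 29 = (133 - 13/10) + 29 = 1317/10 + 29 = 1607/10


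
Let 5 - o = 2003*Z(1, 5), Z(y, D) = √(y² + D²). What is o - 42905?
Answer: -42900 - 2003*√26 ≈ -53113.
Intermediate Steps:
Z(y, D) = √(D² + y²)
o = 5 - 2003*√26 (o = 5 - 2003*√(5² + 1²) = 5 - 2003*√(25 + 1) = 5 - 2003*√26 ≈ -10208.)
o - 42905 = (5 - 2003*√26) - 42905 = -42900 - 2003*√26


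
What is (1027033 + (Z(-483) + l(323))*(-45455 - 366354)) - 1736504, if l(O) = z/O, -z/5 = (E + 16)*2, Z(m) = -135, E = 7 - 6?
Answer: 1046928226/19 ≈ 5.5102e+7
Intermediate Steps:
E = 1
z = -170 (z = -5*(1 + 16)*2 = -85*2 = -5*34 = -170)
l(O) = -170/O
(1027033 + (Z(-483) + l(323))*(-45455 - 366354)) - 1736504 = (1027033 + (-135 - 170/323)*(-45455 - 366354)) - 1736504 = (1027033 + (-135 - 170*1/323)*(-411809)) - 1736504 = (1027033 + (-135 - 10/19)*(-411809)) - 1736504 = (1027033 - 2575/19*(-411809)) - 1736504 = (1027033 + 1060408175/19) - 1736504 = 1079921802/19 - 1736504 = 1046928226/19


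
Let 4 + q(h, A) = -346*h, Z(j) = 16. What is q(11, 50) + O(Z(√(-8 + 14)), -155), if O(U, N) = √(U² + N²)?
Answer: -3810 + √24281 ≈ -3654.2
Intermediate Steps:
q(h, A) = -4 - 346*h
O(U, N) = √(N² + U²)
q(11, 50) + O(Z(√(-8 + 14)), -155) = (-4 - 346*11) + √((-155)² + 16²) = (-4 - 3806) + √(24025 + 256) = -3810 + √24281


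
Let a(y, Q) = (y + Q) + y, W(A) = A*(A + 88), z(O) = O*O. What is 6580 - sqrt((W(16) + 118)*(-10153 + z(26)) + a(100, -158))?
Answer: 6580 - 2*I*sqrt(4221993) ≈ 6580.0 - 4109.5*I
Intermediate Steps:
z(O) = O**2
W(A) = A*(88 + A)
a(y, Q) = Q + 2*y (a(y, Q) = (Q + y) + y = Q + 2*y)
6580 - sqrt((W(16) + 118)*(-10153 + z(26)) + a(100, -158)) = 6580 - sqrt((16*(88 + 16) + 118)*(-10153 + 26**2) + (-158 + 2*100)) = 6580 - sqrt((16*104 + 118)*(-10153 + 676) + (-158 + 200)) = 6580 - sqrt((1664 + 118)*(-9477) + 42) = 6580 - sqrt(1782*(-9477) + 42) = 6580 - sqrt(-16888014 + 42) = 6580 - sqrt(-16887972) = 6580 - 2*I*sqrt(4221993)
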